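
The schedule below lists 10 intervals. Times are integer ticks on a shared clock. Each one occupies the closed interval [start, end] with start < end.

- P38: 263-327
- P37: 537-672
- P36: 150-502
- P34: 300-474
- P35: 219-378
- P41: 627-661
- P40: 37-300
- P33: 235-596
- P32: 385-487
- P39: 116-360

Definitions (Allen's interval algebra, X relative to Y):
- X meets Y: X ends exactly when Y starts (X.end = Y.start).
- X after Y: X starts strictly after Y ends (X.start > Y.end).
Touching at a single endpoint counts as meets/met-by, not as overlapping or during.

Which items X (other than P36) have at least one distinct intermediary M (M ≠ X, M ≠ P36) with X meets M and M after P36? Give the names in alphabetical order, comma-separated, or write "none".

Target P36 = [150, 502].
Intermediaries M with M after P36: P37, P41.
Via P37 — items with X meets P37: none.
Via P41 — items with X meets P41: none.
Union: none.

none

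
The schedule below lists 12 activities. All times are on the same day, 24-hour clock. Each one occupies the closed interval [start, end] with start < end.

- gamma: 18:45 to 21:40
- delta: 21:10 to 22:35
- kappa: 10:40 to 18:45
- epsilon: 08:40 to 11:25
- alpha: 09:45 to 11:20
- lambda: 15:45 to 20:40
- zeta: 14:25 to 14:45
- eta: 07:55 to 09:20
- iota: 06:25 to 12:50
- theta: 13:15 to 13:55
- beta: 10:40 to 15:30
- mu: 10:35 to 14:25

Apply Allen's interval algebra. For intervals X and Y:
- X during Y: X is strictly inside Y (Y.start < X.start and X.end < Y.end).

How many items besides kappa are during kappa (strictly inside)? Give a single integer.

Target kappa = [10:40, 18:45].
alpha [09:45, 11:20] → overlaps → no.
beta [10:40, 15:30] → starts → no.
delta [21:10, 22:35] → after → no.
epsilon [08:40, 11:25] → overlaps → no.
eta [07:55, 09:20] → before → no.
gamma [18:45, 21:40] → met-by → no.
iota [06:25, 12:50] → overlaps → no.
lambda [15:45, 20:40] → overlapped-by → no.
mu [10:35, 14:25] → overlaps → no.
theta [13:15, 13:55] → during → counts.
zeta [14:25, 14:45] → during → counts.
Total: 2.

2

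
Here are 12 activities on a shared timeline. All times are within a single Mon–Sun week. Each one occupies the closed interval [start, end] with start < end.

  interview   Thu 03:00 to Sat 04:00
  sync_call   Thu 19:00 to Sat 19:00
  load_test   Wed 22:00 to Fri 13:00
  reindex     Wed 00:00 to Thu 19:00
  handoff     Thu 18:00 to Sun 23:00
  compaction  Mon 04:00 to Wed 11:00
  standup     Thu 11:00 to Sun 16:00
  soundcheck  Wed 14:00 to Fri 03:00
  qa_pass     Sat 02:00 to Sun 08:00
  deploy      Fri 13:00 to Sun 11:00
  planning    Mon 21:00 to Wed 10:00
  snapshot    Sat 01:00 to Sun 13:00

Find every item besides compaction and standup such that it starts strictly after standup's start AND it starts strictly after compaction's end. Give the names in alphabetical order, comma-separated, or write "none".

Conditions: its start is strictly after standup's start (X.start > Thu 11:00) AND its start is strictly after compaction's end (X.start > Wed 11:00).
deploy: start Fri 13:00 > Thu 11:00? ✓; start Fri 13:00 > Wed 11:00? ✓ → yes.
handoff: start Thu 18:00 > Thu 11:00? ✓; start Thu 18:00 > Wed 11:00? ✓ → yes.
interview: start Thu 03:00 > Thu 11:00? ✗; start Thu 03:00 > Wed 11:00? ✓ → no.
load_test: start Wed 22:00 > Thu 11:00? ✗; start Wed 22:00 > Wed 11:00? ✓ → no.
planning: start Mon 21:00 > Thu 11:00? ✗; start Mon 21:00 > Wed 11:00? ✗ → no.
qa_pass: start Sat 02:00 > Thu 11:00? ✓; start Sat 02:00 > Wed 11:00? ✓ → yes.
reindex: start Wed 00:00 > Thu 11:00? ✗; start Wed 00:00 > Wed 11:00? ✗ → no.
snapshot: start Sat 01:00 > Thu 11:00? ✓; start Sat 01:00 > Wed 11:00? ✓ → yes.
soundcheck: start Wed 14:00 > Thu 11:00? ✗; start Wed 14:00 > Wed 11:00? ✓ → no.
sync_call: start Thu 19:00 > Thu 11:00? ✓; start Thu 19:00 > Wed 11:00? ✓ → yes.
Result: deploy, handoff, qa_pass, snapshot, sync_call.

deploy, handoff, qa_pass, snapshot, sync_call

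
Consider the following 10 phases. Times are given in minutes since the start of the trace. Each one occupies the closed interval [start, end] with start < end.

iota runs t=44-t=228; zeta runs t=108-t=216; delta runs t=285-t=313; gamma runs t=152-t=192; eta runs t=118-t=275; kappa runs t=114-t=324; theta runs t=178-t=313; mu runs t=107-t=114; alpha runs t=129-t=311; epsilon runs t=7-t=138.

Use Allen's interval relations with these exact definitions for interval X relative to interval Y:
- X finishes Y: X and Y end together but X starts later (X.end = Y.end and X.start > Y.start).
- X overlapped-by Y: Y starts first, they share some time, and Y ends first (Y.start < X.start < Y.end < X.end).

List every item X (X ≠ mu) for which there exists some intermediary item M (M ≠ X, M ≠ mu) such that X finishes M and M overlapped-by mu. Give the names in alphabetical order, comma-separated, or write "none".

none

Target mu = [t=107, t=114].
Intermediaries M with M overlapped-by mu: zeta.
Via zeta — items with X finishes zeta: none.
Union: none.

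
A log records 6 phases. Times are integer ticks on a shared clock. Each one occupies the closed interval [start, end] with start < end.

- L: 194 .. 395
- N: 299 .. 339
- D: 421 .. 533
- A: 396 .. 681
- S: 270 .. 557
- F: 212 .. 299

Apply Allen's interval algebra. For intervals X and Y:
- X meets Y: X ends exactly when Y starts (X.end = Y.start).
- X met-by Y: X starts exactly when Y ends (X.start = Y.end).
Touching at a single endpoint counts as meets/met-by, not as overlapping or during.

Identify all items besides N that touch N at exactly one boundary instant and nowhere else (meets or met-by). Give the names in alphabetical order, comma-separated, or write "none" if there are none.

F

Target N = [299, 339].
A [396, 681] → after → no.
D [421, 533] → after → no.
F [212, 299] → meets → yes.
L [194, 395] → contains → no.
S [270, 557] → contains → no.
Result: F.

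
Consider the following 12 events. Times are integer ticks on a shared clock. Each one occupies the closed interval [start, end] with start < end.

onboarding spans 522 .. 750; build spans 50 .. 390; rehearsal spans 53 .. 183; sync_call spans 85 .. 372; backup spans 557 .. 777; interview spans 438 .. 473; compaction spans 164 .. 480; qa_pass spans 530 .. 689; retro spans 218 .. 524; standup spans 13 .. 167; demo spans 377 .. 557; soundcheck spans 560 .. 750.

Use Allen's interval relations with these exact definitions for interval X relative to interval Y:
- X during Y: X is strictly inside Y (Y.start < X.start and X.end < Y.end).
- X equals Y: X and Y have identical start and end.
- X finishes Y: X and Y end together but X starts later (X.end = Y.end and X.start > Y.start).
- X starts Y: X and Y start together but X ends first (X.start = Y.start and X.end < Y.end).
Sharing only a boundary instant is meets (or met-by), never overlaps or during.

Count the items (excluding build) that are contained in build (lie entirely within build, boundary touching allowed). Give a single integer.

2

Target build = [50, 390].
backup [557, 777] → after → no.
compaction [164, 480] → overlapped-by → no.
demo [377, 557] → overlapped-by → no.
interview [438, 473] → after → no.
onboarding [522, 750] → after → no.
qa_pass [530, 689] → after → no.
rehearsal [53, 183] → during → counts.
retro [218, 524] → overlapped-by → no.
soundcheck [560, 750] → after → no.
standup [13, 167] → overlaps → no.
sync_call [85, 372] → during → counts.
Total: 2.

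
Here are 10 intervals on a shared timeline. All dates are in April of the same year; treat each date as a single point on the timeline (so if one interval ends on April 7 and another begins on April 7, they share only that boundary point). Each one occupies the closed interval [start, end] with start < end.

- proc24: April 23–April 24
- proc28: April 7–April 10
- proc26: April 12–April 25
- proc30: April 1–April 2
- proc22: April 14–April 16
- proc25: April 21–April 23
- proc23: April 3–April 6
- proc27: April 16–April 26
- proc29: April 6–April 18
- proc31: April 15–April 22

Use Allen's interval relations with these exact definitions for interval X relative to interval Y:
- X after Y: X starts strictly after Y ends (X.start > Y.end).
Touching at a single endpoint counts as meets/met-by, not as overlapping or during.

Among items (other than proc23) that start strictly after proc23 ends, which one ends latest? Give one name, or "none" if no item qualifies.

proc27

Target proc23 = [April 3, April 6].
proc22 [April 14, April 16] → after → candidate.
proc24 [April 23, April 24] → after → candidate.
proc25 [April 21, April 23] → after → candidate.
proc26 [April 12, April 25] → after → candidate.
proc27 [April 16, April 26] → after → candidate.
proc28 [April 7, April 10] → after → candidate.
proc29 [April 6, April 18] → met-by → excluded.
proc30 [April 1, April 2] → before → excluded.
proc31 [April 15, April 22] → after → candidate.
Among candidates, latest end is April 26 → proc27.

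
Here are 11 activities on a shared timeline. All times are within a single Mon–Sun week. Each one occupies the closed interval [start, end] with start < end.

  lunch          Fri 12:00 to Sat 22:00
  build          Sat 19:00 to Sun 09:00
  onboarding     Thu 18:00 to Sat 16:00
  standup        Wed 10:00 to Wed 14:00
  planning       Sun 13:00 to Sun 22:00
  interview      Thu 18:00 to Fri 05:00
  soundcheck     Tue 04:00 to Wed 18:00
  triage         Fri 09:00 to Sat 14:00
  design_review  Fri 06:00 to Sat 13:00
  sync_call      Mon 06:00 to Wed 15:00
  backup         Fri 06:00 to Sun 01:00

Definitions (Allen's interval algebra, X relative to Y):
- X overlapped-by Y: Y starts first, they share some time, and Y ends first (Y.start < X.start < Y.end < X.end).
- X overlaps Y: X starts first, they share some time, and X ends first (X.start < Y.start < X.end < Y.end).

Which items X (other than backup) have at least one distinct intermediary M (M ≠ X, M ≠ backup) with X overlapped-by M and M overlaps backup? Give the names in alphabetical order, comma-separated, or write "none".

Target backup = [Fri 06:00, Sun 01:00].
Intermediaries M with M overlaps backup: onboarding.
Via onboarding — items with X overlapped-by onboarding: lunch.
Union: lunch.

lunch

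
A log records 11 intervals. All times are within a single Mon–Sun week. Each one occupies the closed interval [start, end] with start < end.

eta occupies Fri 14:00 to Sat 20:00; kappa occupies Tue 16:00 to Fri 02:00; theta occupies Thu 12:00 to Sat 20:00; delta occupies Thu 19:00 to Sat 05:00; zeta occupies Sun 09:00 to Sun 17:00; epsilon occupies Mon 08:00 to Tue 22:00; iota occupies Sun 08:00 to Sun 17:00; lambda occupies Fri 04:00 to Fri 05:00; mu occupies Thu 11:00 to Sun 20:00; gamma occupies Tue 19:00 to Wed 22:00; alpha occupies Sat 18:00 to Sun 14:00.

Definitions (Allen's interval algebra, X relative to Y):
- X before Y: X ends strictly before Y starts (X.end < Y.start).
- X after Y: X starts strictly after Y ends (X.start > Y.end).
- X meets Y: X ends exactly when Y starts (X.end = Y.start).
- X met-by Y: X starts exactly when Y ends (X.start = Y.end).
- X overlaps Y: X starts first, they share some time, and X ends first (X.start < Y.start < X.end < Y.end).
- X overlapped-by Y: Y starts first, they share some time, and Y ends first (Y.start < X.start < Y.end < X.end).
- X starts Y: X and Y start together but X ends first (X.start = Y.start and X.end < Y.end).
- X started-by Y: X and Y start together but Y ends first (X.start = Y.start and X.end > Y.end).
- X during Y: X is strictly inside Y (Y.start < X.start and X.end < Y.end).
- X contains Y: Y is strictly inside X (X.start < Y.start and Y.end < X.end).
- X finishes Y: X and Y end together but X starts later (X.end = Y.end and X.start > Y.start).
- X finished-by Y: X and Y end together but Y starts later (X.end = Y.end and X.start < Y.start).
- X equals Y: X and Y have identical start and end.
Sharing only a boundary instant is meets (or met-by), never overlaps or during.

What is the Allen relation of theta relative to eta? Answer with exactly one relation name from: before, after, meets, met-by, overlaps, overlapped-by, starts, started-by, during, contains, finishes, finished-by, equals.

finished-by

theta = [Thu 12:00, Sat 20:00]; eta = [Fri 14:00, Sat 20:00].
Compare endpoints: theta.start < eta.start, theta.start < eta.end, theta.end > eta.start, theta.end = eta.end.
That pattern is 'finished-by'.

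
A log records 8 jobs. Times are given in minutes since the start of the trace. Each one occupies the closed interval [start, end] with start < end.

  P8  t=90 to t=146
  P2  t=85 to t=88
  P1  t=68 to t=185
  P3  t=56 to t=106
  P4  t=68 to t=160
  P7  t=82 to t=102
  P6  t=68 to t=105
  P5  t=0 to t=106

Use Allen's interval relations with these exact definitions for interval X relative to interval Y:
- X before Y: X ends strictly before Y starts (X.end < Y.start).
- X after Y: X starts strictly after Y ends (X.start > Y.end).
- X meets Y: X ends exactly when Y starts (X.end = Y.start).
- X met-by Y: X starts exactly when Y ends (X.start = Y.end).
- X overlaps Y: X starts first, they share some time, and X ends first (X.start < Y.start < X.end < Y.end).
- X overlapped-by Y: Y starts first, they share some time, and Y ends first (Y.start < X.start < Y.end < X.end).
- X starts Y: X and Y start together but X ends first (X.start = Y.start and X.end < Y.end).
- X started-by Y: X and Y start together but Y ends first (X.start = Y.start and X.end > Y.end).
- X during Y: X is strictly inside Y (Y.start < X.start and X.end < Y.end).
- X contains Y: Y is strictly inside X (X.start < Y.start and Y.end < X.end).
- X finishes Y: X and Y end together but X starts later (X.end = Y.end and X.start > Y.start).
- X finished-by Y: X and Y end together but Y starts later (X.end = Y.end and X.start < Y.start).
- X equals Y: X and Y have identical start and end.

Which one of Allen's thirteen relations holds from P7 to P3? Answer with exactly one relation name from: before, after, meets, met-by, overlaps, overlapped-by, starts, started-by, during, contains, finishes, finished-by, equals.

P7 = [t=82, t=102]; P3 = [t=56, t=106].
Compare endpoints: P7.start > P3.start, P7.start < P3.end, P7.end > P3.start, P7.end < P3.end.
That pattern is 'during'.

during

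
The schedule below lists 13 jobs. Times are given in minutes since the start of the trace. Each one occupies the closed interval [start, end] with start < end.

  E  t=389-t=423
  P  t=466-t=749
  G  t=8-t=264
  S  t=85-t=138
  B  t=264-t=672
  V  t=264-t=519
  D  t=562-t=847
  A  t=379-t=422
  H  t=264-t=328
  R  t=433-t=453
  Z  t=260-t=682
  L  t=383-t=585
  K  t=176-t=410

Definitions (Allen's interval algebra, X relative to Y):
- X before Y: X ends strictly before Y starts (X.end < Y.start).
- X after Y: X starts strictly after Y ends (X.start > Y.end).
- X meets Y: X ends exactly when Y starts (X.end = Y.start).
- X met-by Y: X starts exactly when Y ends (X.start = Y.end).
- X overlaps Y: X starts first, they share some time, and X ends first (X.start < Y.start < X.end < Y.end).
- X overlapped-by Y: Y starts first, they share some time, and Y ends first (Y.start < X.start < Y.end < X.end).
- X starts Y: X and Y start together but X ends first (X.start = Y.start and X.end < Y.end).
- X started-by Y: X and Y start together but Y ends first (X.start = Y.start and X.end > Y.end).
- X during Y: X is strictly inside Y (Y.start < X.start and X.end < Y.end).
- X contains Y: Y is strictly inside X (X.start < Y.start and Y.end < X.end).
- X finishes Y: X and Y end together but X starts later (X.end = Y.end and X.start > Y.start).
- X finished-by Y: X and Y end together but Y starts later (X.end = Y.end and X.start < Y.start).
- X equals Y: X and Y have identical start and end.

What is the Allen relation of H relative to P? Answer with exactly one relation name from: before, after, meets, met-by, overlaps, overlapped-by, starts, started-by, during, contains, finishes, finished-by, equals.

before

H = [t=264, t=328]; P = [t=466, t=749].
Compare endpoints: H.start < P.start, H.start < P.end, H.end < P.start, H.end < P.end.
That pattern is 'before'.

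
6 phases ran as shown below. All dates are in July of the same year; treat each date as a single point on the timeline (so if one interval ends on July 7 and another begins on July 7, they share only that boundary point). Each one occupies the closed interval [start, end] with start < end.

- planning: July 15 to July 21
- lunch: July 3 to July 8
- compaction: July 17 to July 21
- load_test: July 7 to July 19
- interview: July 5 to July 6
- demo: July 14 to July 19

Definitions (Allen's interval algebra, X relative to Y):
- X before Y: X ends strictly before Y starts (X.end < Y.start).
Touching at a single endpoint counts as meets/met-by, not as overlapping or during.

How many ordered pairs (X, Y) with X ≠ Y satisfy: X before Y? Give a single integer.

Checking all 30 ordered pairs for relation 'before'; matching pairs in alphabetical order:
(interview, compaction): interview before compaction ✓
(interview, demo): interview before demo ✓
(interview, load_test): interview before load_test ✓
(interview, planning): interview before planning ✓
(lunch, compaction): lunch before compaction ✓
(lunch, demo): lunch before demo ✓
(lunch, planning): lunch before planning ✓
Count: 7.

7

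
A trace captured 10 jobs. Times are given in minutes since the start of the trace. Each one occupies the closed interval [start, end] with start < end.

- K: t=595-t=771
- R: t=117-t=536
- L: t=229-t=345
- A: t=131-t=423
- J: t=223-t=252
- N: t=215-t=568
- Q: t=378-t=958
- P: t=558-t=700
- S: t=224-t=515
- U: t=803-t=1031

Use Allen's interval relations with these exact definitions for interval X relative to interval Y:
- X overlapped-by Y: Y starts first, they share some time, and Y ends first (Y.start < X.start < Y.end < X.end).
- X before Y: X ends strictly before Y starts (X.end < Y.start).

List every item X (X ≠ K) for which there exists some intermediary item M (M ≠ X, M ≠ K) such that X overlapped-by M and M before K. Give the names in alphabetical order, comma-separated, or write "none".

L, N, P, Q, S

Target K = [t=595, t=771].
Intermediaries M with M before K: A, J, L, N, R, S.
Via A — items with X overlapped-by A: N, Q, S.
Via J — items with X overlapped-by J: L, S.
Via L — items with X overlapped-by L: none.
Via N — items with X overlapped-by N: P, Q.
Via R — items with X overlapped-by R: N, Q.
Via S — items with X overlapped-by S: Q.
Union: L, N, P, Q, S.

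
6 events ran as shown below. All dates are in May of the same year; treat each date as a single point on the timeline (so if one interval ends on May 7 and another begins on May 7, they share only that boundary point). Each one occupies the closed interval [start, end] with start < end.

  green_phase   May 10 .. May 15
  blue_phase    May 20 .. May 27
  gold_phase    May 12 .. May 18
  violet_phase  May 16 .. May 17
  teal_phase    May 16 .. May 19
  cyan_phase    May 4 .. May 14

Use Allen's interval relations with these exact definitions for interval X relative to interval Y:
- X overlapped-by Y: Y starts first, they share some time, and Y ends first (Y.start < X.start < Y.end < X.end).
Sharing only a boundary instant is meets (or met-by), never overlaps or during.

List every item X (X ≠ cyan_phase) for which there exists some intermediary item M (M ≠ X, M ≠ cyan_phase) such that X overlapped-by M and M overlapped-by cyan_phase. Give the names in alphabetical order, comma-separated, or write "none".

gold_phase, teal_phase

Target cyan_phase = [May 4, May 14].
Intermediaries M with M overlapped-by cyan_phase: gold_phase, green_phase.
Via gold_phase — items with X overlapped-by gold_phase: teal_phase.
Via green_phase — items with X overlapped-by green_phase: gold_phase.
Union: gold_phase, teal_phase.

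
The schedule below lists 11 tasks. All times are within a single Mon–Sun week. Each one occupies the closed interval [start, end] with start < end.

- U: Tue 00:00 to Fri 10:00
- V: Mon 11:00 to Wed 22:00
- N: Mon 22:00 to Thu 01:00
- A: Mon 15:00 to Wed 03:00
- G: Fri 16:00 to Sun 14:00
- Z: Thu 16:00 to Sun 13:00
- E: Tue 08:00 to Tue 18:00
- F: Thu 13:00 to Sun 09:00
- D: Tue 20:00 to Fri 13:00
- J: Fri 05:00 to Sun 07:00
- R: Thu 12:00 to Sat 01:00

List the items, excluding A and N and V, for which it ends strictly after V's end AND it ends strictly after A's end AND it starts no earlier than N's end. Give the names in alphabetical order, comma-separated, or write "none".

F, G, J, R, Z

Conditions: its end is strictly after V's end (X.end > Wed 22:00) AND its end is strictly after A's end (X.end > Wed 03:00) AND its start is no earlier than N's end (X.start >= Thu 01:00).
D: end Fri 13:00 > Wed 22:00? ✓; end Fri 13:00 > Wed 03:00? ✓; start Tue 20:00 >= Thu 01:00? ✗ → no.
E: end Tue 18:00 > Wed 22:00? ✗; end Tue 18:00 > Wed 03:00? ✗; start Tue 08:00 >= Thu 01:00? ✗ → no.
F: end Sun 09:00 > Wed 22:00? ✓; end Sun 09:00 > Wed 03:00? ✓; start Thu 13:00 >= Thu 01:00? ✓ → yes.
G: end Sun 14:00 > Wed 22:00? ✓; end Sun 14:00 > Wed 03:00? ✓; start Fri 16:00 >= Thu 01:00? ✓ → yes.
J: end Sun 07:00 > Wed 22:00? ✓; end Sun 07:00 > Wed 03:00? ✓; start Fri 05:00 >= Thu 01:00? ✓ → yes.
R: end Sat 01:00 > Wed 22:00? ✓; end Sat 01:00 > Wed 03:00? ✓; start Thu 12:00 >= Thu 01:00? ✓ → yes.
U: end Fri 10:00 > Wed 22:00? ✓; end Fri 10:00 > Wed 03:00? ✓; start Tue 00:00 >= Thu 01:00? ✗ → no.
Z: end Sun 13:00 > Wed 22:00? ✓; end Sun 13:00 > Wed 03:00? ✓; start Thu 16:00 >= Thu 01:00? ✓ → yes.
Result: F, G, J, R, Z.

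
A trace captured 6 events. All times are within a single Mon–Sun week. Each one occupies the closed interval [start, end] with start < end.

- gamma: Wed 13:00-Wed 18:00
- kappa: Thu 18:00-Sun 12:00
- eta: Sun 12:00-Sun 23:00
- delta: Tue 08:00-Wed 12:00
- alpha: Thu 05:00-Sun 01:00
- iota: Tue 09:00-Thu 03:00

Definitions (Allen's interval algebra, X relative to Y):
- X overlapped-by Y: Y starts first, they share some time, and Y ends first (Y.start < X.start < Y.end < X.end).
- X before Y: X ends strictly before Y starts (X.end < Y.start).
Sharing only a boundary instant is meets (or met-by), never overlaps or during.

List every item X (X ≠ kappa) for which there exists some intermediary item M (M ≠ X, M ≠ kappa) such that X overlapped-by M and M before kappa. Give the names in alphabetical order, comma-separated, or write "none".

iota

Target kappa = [Thu 18:00, Sun 12:00].
Intermediaries M with M before kappa: delta, gamma, iota.
Via delta — items with X overlapped-by delta: iota.
Via gamma — items with X overlapped-by gamma: none.
Via iota — items with X overlapped-by iota: none.
Union: iota.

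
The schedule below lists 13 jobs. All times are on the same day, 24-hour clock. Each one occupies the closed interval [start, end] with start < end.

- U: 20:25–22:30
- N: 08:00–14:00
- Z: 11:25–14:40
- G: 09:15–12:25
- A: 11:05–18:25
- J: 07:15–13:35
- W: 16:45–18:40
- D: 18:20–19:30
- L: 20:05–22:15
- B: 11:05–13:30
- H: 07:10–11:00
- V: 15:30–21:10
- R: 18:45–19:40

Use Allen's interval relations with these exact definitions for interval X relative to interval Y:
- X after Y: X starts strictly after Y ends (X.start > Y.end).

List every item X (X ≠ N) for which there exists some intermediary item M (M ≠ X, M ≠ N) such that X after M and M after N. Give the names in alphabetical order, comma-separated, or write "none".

Target N = [08:00, 14:00].
Intermediaries M with M after N: D, L, R, U, V, W.
Via D — items with X after D: L, U.
Via L — items with X after L: none.
Via R — items with X after R: L, U.
Via U — items with X after U: none.
Via V — items with X after V: none.
Via W — items with X after W: L, R, U.
Union: L, R, U.

L, R, U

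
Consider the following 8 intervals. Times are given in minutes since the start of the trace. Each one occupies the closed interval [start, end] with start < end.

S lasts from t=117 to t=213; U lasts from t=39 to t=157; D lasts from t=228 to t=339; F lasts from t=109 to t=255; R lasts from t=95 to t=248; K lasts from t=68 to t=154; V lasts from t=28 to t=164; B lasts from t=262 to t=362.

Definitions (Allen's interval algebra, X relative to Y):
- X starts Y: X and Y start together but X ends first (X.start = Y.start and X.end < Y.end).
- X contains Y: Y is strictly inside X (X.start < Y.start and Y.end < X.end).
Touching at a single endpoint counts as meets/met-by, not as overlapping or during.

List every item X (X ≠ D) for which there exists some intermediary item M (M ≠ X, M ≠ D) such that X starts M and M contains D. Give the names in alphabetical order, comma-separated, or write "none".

none

Target D = [t=228, t=339].
Intermediaries M with M contains D: none.
Union: none.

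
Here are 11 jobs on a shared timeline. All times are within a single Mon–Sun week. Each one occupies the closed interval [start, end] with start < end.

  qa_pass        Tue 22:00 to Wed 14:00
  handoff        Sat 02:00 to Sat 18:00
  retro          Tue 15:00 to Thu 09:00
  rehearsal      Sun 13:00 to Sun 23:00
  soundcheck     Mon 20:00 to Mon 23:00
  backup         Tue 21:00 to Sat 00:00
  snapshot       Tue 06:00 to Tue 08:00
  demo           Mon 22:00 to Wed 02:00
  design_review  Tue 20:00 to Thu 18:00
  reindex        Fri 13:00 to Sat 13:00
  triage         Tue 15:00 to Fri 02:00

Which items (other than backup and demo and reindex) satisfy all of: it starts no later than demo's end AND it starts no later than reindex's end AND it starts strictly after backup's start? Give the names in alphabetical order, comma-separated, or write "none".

Conditions: its start is no later than demo's end (X.start <= Wed 02:00) AND its start is no later than reindex's end (X.start <= Sat 13:00) AND its start is strictly after backup's start (X.start > Tue 21:00).
design_review: start Tue 20:00 <= Wed 02:00? ✓; start Tue 20:00 <= Sat 13:00? ✓; start Tue 20:00 > Tue 21:00? ✗ → no.
handoff: start Sat 02:00 <= Wed 02:00? ✗; start Sat 02:00 <= Sat 13:00? ✓; start Sat 02:00 > Tue 21:00? ✓ → no.
qa_pass: start Tue 22:00 <= Wed 02:00? ✓; start Tue 22:00 <= Sat 13:00? ✓; start Tue 22:00 > Tue 21:00? ✓ → yes.
rehearsal: start Sun 13:00 <= Wed 02:00? ✗; start Sun 13:00 <= Sat 13:00? ✗; start Sun 13:00 > Tue 21:00? ✓ → no.
retro: start Tue 15:00 <= Wed 02:00? ✓; start Tue 15:00 <= Sat 13:00? ✓; start Tue 15:00 > Tue 21:00? ✗ → no.
snapshot: start Tue 06:00 <= Wed 02:00? ✓; start Tue 06:00 <= Sat 13:00? ✓; start Tue 06:00 > Tue 21:00? ✗ → no.
soundcheck: start Mon 20:00 <= Wed 02:00? ✓; start Mon 20:00 <= Sat 13:00? ✓; start Mon 20:00 > Tue 21:00? ✗ → no.
triage: start Tue 15:00 <= Wed 02:00? ✓; start Tue 15:00 <= Sat 13:00? ✓; start Tue 15:00 > Tue 21:00? ✗ → no.
Result: qa_pass.

qa_pass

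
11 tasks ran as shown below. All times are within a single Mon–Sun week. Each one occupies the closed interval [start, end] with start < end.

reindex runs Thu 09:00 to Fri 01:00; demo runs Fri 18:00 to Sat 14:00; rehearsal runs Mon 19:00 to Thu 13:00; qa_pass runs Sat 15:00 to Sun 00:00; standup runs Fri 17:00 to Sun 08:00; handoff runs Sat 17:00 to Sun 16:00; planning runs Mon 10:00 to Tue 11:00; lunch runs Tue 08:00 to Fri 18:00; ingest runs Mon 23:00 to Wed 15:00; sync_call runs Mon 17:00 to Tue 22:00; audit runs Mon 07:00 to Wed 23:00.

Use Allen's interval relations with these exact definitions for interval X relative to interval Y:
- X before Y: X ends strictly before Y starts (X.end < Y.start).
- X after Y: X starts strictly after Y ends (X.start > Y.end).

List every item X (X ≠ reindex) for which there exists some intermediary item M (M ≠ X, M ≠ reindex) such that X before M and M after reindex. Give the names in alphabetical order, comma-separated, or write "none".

Target reindex = [Thu 09:00, Fri 01:00].
Intermediaries M with M after reindex: demo, handoff, qa_pass, standup.
Via demo — items with X before demo: audit, ingest, planning, rehearsal, sync_call.
Via handoff — items with X before handoff: audit, demo, ingest, lunch, planning, rehearsal, sync_call.
Via qa_pass — items with X before qa_pass: audit, demo, ingest, lunch, planning, rehearsal, sync_call.
Via standup — items with X before standup: audit, ingest, planning, rehearsal, sync_call.
Union: audit, demo, ingest, lunch, planning, rehearsal, sync_call.

audit, demo, ingest, lunch, planning, rehearsal, sync_call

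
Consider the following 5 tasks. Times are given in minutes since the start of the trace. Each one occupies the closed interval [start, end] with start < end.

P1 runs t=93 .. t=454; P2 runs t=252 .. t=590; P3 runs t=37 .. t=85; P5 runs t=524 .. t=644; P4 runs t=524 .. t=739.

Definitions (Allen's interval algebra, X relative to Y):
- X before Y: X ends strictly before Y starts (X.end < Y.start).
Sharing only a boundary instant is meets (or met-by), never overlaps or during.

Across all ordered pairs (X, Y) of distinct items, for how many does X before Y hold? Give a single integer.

6

Checking all 20 ordered pairs for relation 'before'; matching pairs in alphabetical order:
(P1, P4): P1 before P4 ✓
(P1, P5): P1 before P5 ✓
(P3, P1): P3 before P1 ✓
(P3, P2): P3 before P2 ✓
(P3, P4): P3 before P4 ✓
(P3, P5): P3 before P5 ✓
Count: 6.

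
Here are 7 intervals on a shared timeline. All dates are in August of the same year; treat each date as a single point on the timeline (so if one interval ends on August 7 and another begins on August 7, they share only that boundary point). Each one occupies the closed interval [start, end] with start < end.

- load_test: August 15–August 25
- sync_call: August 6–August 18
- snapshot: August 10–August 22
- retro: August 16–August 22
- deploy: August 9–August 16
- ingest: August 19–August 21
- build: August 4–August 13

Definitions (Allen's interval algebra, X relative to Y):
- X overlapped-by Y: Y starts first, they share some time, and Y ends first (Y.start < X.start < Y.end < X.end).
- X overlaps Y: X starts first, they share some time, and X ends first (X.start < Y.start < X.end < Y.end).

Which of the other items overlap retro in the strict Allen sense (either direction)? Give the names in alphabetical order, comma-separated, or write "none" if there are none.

sync_call

Target retro = [August 16, August 22].
build [August 4, August 13] → before → no.
deploy [August 9, August 16] → meets → no.
ingest [August 19, August 21] → during → no.
load_test [August 15, August 25] → contains → no.
snapshot [August 10, August 22] → finished-by → no.
sync_call [August 6, August 18] → overlaps → yes.
Result: sync_call.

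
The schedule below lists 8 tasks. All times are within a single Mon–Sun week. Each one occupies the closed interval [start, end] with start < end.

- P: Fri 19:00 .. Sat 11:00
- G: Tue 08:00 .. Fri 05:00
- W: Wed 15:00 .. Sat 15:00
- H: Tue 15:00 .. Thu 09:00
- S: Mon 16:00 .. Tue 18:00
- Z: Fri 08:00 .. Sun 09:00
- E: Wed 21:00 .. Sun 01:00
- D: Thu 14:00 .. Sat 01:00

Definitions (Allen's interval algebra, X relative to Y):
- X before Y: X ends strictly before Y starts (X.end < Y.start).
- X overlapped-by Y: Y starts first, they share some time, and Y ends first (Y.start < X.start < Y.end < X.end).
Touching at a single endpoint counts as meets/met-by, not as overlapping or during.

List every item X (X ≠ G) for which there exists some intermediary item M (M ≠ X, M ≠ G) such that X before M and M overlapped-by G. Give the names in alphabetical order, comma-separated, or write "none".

H, S

Target G = [Tue 08:00, Fri 05:00].
Intermediaries M with M overlapped-by G: D, E, W.
Via D — items with X before D: H, S.
Via E — items with X before E: S.
Via W — items with X before W: S.
Union: H, S.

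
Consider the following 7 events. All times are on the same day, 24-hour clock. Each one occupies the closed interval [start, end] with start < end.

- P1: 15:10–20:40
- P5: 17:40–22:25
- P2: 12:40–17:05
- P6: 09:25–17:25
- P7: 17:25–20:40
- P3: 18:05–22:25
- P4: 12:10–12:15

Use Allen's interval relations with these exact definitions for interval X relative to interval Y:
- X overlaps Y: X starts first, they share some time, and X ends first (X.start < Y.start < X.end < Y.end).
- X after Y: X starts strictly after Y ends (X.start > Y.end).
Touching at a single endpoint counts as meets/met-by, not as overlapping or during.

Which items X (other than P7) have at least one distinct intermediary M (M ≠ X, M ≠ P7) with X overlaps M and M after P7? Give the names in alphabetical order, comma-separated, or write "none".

none

Target P7 = [17:25, 20:40].
Intermediaries M with M after P7: none.
Union: none.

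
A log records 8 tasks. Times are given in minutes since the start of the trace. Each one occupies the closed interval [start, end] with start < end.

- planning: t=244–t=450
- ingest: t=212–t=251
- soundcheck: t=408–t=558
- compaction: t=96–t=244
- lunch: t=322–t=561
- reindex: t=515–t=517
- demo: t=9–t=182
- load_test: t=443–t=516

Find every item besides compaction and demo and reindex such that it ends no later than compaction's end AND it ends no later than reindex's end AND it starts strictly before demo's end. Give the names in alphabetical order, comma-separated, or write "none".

Conditions: its end is no later than compaction's end (X.end <= t=244) AND its end is no later than reindex's end (X.end <= t=517) AND its start is strictly before demo's end (X.start < t=182).
ingest: end t=251 <= t=244? ✗; end t=251 <= t=517? ✓; start t=212 < t=182? ✗ → no.
load_test: end t=516 <= t=244? ✗; end t=516 <= t=517? ✓; start t=443 < t=182? ✗ → no.
lunch: end t=561 <= t=244? ✗; end t=561 <= t=517? ✗; start t=322 < t=182? ✗ → no.
planning: end t=450 <= t=244? ✗; end t=450 <= t=517? ✓; start t=244 < t=182? ✗ → no.
soundcheck: end t=558 <= t=244? ✗; end t=558 <= t=517? ✗; start t=408 < t=182? ✗ → no.
Result: none.

none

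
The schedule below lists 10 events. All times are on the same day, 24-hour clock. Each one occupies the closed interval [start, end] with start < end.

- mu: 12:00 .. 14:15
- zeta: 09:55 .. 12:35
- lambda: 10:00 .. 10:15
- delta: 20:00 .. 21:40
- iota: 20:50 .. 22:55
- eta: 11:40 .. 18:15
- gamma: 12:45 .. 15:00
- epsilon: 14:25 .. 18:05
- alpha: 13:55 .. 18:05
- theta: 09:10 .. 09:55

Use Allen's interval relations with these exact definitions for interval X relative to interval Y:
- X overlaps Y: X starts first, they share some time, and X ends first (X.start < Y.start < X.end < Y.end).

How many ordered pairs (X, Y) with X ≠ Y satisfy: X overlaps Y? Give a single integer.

7

Checking all 90 ordered pairs for relation 'overlaps'; matching pairs in alphabetical order:
(delta, iota): delta overlaps iota ✓
(gamma, alpha): gamma overlaps alpha ✓
(gamma, epsilon): gamma overlaps epsilon ✓
(mu, alpha): mu overlaps alpha ✓
(mu, gamma): mu overlaps gamma ✓
(zeta, eta): zeta overlaps eta ✓
(zeta, mu): zeta overlaps mu ✓
Count: 7.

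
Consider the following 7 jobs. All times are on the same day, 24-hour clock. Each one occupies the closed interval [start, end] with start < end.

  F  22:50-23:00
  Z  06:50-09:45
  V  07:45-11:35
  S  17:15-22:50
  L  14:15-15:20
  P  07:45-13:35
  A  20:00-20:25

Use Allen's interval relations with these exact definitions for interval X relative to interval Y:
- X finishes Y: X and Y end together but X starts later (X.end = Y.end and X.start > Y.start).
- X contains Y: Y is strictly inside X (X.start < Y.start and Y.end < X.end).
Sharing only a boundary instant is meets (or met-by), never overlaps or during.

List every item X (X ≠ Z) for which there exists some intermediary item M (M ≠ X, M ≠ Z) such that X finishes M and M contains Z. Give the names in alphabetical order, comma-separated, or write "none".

Target Z = [06:50, 09:45].
Intermediaries M with M contains Z: none.
Union: none.

none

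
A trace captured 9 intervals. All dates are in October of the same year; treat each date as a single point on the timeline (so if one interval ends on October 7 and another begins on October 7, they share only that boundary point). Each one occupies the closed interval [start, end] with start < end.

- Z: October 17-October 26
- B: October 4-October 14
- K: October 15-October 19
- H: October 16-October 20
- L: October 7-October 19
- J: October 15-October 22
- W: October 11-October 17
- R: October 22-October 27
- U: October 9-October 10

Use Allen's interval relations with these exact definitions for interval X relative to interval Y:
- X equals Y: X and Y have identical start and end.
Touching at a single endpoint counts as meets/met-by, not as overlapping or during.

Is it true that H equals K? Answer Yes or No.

No

H = [October 16, October 20], K = [October 15, October 19].
Actual relation of H to K: overlapped-by.
Asked whether 'equals' holds → No.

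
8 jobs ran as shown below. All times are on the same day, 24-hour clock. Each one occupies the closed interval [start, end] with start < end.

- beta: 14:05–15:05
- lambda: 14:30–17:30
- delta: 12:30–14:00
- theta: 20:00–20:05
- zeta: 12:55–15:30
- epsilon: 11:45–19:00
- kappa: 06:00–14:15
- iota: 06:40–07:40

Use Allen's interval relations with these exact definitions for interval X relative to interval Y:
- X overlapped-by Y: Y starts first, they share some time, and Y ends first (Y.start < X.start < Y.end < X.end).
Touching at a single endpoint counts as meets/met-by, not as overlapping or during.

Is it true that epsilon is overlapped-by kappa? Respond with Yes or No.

epsilon = [11:45, 19:00], kappa = [06:00, 14:15].
Actual relation of epsilon to kappa: overlapped-by.
Asked whether 'overlapped-by' holds → Yes.

Yes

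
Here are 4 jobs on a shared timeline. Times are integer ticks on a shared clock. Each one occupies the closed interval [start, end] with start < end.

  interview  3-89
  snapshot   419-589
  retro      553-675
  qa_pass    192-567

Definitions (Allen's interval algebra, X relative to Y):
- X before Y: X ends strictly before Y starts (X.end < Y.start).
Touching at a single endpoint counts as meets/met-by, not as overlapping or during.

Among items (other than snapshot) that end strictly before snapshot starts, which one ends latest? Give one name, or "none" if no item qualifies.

interview

Target snapshot = [419, 589].
interview [3, 89] → before → candidate.
qa_pass [192, 567] → overlaps → excluded.
retro [553, 675] → overlapped-by → excluded.
Among candidates, latest end is 89 → interview.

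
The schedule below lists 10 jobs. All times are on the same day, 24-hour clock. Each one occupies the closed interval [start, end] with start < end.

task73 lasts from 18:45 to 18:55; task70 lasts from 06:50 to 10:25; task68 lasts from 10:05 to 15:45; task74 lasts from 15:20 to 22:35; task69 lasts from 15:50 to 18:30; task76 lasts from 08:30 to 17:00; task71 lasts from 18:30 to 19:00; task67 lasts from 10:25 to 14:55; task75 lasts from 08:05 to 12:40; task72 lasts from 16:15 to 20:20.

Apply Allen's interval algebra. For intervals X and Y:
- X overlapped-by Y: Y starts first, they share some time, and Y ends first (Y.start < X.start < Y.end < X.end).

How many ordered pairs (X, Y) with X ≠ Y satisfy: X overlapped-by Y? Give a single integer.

11

Checking all 90 ordered pairs for relation 'overlapped-by'; matching pairs in alphabetical order:
(task67, task75): task67 overlapped-by task75 ✓
(task68, task70): task68 overlapped-by task70 ✓
(task68, task75): task68 overlapped-by task75 ✓
(task69, task76): task69 overlapped-by task76 ✓
(task72, task69): task72 overlapped-by task69 ✓
(task72, task76): task72 overlapped-by task76 ✓
(task74, task68): task74 overlapped-by task68 ✓
(task74, task76): task74 overlapped-by task76 ✓
(task75, task70): task75 overlapped-by task70 ✓
(task76, task70): task76 overlapped-by task70 ✓
(task76, task75): task76 overlapped-by task75 ✓
Count: 11.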